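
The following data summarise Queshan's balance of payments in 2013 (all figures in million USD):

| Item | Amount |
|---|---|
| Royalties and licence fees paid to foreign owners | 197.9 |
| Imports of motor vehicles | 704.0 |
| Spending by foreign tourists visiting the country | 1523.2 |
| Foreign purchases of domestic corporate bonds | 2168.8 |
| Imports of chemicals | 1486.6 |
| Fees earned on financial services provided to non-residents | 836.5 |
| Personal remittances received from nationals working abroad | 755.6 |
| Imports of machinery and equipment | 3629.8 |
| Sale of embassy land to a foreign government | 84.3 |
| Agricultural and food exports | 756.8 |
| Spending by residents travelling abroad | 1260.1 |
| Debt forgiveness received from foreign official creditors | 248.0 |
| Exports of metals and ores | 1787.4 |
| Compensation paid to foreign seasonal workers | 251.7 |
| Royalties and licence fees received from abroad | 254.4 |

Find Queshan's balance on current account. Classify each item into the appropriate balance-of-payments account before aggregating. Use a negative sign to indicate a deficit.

-1616.2

Goods: -704.0 + 756.8 - 3629.8 - 1486.6 + 1787.4 = -3276.2
Services: 836.5 + 1523.2 - 1260.1 - 197.9 + 254.4 = 1156.1
Primary income: -251.7
Secondary income: 755.6
Current account = (-3276.2) + 1156.1 + (-251.7) + 755.6 = -1616.2
(Excluded from the current account — financial account: foreign purchases of domestic corporate bonds 2168.8; capital account: sale of embassy land to a foreign government 84.3, debt forgiveness received from foreign official creditors 248.0.)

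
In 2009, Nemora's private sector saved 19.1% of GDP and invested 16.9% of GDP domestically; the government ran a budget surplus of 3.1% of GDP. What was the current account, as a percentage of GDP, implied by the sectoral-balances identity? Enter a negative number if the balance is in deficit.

By the sectoral-balances identity, CA = (S_private - I) + (T - G).
Private balance = 19.1 - 16.9 = 2.2
Government balance (T - G) = 3.1
CA = 2.2 + 3.1 = 5.3

5.3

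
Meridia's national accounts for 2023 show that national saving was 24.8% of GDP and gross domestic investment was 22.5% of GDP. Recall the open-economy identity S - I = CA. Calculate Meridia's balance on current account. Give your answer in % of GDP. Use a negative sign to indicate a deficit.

S - I = CA (net lending to the rest of the world).
CA = S - I = 24.8 - 22.5 = 2.3

2.3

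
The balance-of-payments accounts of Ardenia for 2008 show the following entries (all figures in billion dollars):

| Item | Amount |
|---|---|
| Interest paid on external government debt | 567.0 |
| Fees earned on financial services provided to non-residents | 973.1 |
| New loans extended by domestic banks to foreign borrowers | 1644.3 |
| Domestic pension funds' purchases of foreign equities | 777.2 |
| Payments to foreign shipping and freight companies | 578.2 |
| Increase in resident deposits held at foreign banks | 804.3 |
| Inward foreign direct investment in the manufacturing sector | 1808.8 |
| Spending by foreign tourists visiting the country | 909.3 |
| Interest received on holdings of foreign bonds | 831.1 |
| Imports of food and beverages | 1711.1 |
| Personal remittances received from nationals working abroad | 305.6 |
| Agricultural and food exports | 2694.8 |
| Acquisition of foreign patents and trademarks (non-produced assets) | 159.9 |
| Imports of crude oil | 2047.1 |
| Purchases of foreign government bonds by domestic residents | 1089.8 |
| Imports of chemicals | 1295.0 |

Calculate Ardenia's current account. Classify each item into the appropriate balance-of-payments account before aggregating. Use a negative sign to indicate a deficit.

-484.5

Goods: -2047.1 - 1711.1 - 1295.0 + 2694.8 = -2358.4
Services: -578.2 + 909.3 + 973.1 = 1304.2
Primary income: 831.1 - 567.0 = 264.1
Secondary income: 305.6
Current account = (-2358.4) + 1304.2 + 264.1 + 305.6 = -484.5
(Excluded from the current account — financial account: new loans extended by domestic banks to foreign borrowers 1644.3, domestic pension funds' purchases of foreign equities 777.2, increase in resident deposits held at foreign banks 804.3, inward foreign direct investment in the manufacturing sector 1808.8, purchases of foreign government bonds by domestic residents 1089.8; capital account: acquisition of foreign patents and trademarks (non-produced assets) 159.9.)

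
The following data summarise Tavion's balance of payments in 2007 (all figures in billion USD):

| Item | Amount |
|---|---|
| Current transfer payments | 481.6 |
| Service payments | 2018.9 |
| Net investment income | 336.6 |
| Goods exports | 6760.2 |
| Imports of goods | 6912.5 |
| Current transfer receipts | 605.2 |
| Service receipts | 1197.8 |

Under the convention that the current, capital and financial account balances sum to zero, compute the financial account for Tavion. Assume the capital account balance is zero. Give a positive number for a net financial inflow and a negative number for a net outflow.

513.2

Goods balance = 6760.2 - 6912.5 = -152.3
Services balance = 1197.8 - 2018.9 = -821.1
Trade balance (goods + services) = -152.3 + (-821.1) = -973.4
Net primary income = 336.6
Net secondary income = 605.2 - 481.6 = 123.6
Current account = -973.4 + 336.6 + 123.6 = -513.2
Financial account = -(-513.2) = 513.2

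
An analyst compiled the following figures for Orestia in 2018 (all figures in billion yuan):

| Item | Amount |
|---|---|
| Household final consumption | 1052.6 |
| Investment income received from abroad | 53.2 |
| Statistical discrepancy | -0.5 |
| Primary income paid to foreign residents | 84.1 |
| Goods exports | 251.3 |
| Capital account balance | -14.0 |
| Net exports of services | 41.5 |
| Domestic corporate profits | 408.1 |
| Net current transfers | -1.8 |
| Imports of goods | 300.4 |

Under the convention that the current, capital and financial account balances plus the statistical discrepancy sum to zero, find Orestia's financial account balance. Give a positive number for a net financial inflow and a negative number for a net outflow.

Goods balance = 251.3 - 300.4 = -49.1
Services balance = 41.5
Trade balance (goods + services) = -49.1 + 41.5 = -7.6
Net primary income = 53.2 - 84.1 = -30.9
Net secondary income = -1.8
Current account = -7.6 + (-30.9) + (-1.8) = -40.3
Financial account = -(-40.3 + (-14.0) + (-0.5)) = 54.8

54.8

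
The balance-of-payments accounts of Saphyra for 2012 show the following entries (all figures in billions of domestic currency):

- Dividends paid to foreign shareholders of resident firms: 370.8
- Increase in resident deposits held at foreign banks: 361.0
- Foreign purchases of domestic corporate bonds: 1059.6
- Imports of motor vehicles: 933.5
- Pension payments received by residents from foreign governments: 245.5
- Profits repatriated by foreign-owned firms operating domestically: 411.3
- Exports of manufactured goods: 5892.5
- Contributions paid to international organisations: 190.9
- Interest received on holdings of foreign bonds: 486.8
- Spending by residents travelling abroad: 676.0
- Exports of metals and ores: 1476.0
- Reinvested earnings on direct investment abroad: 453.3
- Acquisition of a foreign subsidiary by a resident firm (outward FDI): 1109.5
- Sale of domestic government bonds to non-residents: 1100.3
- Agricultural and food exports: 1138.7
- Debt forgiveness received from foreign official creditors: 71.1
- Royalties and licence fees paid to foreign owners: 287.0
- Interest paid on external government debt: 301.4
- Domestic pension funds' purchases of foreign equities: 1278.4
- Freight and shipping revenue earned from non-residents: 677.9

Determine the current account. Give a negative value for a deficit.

Goods: 5892.5 + 1476.0 - 933.5 + 1138.7 = 7573.7
Services: -287.0 - 676.0 + 677.9 = -285.1
Primary income: -301.4 + 486.8 + 453.3 - 370.8 - 411.3 = -143.4
Secondary income: 245.5 - 190.9 = 54.6
Current account = 7573.7 + (-285.1) + (-143.4) + 54.6 = 7199.8
(Excluded from the current account — financial account: increase in resident deposits held at foreign banks 361.0, foreign purchases of domestic corporate bonds 1059.6, acquisition of a foreign subsidiary by a resident firm (outward FDI) 1109.5, sale of domestic government bonds to non-residents 1100.3, domestic pension funds' purchases of foreign equities 1278.4; capital account: debt forgiveness received from foreign official creditors 71.1.)

7199.8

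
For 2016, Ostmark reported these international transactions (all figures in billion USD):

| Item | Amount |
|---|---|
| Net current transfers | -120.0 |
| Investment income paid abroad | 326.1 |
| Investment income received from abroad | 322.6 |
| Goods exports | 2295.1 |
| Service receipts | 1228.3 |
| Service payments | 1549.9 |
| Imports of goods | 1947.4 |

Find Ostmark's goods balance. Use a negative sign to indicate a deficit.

Goods balance = 2295.1 - 1947.4 = 347.7

347.7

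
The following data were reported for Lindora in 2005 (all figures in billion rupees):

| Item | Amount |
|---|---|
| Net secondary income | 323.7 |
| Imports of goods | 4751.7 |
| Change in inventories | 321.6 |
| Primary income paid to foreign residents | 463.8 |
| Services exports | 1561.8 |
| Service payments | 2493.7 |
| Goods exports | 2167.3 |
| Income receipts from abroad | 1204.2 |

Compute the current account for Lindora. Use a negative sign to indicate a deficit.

-2452.2

Goods balance = 2167.3 - 4751.7 = -2584.4
Services balance = 1561.8 - 2493.7 = -931.9
Trade balance (goods + services) = -2584.4 + (-931.9) = -3516.3
Net primary income = 1204.2 - 463.8 = 740.4
Net secondary income = 323.7
Current account = -3516.3 + 740.4 + 323.7 = -2452.2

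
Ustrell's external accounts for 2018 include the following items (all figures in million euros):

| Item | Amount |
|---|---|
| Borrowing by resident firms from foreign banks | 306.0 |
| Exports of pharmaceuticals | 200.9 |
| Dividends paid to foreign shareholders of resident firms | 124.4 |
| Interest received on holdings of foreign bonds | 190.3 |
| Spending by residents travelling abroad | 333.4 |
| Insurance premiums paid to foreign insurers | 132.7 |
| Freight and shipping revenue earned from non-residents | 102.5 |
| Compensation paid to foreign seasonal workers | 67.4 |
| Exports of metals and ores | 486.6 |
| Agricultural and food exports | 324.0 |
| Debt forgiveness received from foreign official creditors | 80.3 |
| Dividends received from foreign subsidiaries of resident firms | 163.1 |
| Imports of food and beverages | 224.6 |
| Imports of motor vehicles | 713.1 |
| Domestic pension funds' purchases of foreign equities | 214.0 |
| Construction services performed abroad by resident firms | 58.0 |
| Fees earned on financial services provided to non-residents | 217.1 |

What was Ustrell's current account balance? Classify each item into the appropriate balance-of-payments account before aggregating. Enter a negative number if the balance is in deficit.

146.9

Goods: -224.6 - 713.1 + 200.9 + 324.0 + 486.6 = 73.8
Services: 58.0 - 132.7 + 217.1 + 102.5 - 333.4 = -88.5
Primary income: 190.3 - 67.4 + 163.1 - 124.4 = 161.6
Current account = 73.8 + (-88.5) + 161.6 = 146.9
(Excluded from the current account — financial account: borrowing by resident firms from foreign banks 306.0, domestic pension funds' purchases of foreign equities 214.0; capital account: debt forgiveness received from foreign official creditors 80.3.)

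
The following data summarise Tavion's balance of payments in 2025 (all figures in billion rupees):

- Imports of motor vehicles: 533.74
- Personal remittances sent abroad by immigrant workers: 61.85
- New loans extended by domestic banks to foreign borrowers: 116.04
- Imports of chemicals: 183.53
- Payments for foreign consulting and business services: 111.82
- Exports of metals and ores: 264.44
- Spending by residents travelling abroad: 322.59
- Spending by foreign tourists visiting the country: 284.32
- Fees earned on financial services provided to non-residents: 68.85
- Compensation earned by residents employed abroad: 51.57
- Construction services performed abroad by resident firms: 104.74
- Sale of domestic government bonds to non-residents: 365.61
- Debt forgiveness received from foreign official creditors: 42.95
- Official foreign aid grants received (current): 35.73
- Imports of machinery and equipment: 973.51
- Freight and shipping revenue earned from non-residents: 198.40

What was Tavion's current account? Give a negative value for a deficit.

-1178.99

Goods: -973.51 - 183.53 - 533.74 + 264.44 = -1426.34
Services: 104.74 + 68.85 + 198.40 + 284.32 - 111.82 - 322.59 = 221.90
Primary income: 51.57
Secondary income: -61.85 + 35.73 = -26.12
Current account = (-1426.34) + 221.90 + 51.57 + (-26.12) = -1178.99
(Excluded from the current account — financial account: new loans extended by domestic banks to foreign borrowers 116.04, sale of domestic government bonds to non-residents 365.61; capital account: debt forgiveness received from foreign official creditors 42.95.)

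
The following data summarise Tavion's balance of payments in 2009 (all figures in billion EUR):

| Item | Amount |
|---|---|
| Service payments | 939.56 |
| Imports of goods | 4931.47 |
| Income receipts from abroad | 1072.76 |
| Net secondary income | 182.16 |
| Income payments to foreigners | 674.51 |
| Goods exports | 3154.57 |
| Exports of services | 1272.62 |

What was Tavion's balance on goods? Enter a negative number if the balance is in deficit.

-1776.90

Goods balance = 3154.57 - 4931.47 = -1776.90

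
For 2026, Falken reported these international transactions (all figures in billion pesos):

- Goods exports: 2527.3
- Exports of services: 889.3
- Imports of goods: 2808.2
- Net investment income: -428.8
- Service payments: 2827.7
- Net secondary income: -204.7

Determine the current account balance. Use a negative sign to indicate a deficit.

Goods balance = 2527.3 - 2808.2 = -280.9
Services balance = 889.3 - 2827.7 = -1938.4
Trade balance (goods + services) = -280.9 + (-1938.4) = -2219.3
Net primary income = -428.8
Net secondary income = -204.7
Current account = -2219.3 + (-428.8) + (-204.7) = -2852.8

-2852.8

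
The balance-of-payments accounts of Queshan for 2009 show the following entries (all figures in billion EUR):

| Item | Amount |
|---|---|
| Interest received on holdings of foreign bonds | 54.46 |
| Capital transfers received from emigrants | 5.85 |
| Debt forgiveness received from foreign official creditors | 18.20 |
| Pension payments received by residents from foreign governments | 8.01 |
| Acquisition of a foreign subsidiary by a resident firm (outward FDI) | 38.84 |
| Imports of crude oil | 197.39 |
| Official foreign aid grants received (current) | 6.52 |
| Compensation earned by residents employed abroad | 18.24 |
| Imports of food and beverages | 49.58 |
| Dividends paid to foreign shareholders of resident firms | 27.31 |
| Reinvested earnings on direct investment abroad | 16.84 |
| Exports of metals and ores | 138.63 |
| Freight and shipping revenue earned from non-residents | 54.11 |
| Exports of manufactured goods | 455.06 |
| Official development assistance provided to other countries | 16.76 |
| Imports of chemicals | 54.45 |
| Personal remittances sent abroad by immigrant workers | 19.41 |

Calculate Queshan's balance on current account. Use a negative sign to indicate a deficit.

386.97

Goods: -49.58 - 54.45 + 455.06 + 138.63 - 197.39 = 292.27
Services: 54.11
Primary income: -27.31 + 18.24 + 16.84 + 54.46 = 62.23
Secondary income: -19.41 - 16.76 + 8.01 + 6.52 = -21.64
Current account = 292.27 + 54.11 + 62.23 + (-21.64) = 386.97
(Excluded from the current account — capital account: capital transfers received from emigrants 5.85, debt forgiveness received from foreign official creditors 18.20; financial account: acquisition of a foreign subsidiary by a resident firm (outward FDI) 38.84.)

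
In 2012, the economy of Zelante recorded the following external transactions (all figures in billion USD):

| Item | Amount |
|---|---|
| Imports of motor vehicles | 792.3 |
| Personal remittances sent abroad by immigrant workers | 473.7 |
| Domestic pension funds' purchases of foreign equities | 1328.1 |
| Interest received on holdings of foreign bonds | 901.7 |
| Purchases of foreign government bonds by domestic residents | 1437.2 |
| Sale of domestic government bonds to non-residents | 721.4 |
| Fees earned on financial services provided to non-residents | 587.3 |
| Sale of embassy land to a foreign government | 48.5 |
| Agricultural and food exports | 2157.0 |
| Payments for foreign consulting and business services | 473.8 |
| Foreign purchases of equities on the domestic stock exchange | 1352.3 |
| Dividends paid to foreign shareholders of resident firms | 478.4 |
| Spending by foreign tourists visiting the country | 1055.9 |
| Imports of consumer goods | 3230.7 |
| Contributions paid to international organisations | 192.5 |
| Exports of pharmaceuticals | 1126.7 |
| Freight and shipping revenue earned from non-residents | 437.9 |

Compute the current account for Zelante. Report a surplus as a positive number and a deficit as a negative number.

625.1

Goods: 1126.7 + 2157.0 - 3230.7 - 792.3 = -739.3
Services: 1055.9 + 587.3 + 437.9 - 473.8 = 1607.3
Primary income: 901.7 - 478.4 = 423.3
Secondary income: -192.5 - 473.7 = -666.2
Current account = (-739.3) + 1607.3 + 423.3 + (-666.2) = 625.1
(Excluded from the current account — financial account: domestic pension funds' purchases of foreign equities 1328.1, purchases of foreign government bonds by domestic residents 1437.2, sale of domestic government bonds to non-residents 721.4, foreign purchases of equities on the domestic stock exchange 1352.3; capital account: sale of embassy land to a foreign government 48.5.)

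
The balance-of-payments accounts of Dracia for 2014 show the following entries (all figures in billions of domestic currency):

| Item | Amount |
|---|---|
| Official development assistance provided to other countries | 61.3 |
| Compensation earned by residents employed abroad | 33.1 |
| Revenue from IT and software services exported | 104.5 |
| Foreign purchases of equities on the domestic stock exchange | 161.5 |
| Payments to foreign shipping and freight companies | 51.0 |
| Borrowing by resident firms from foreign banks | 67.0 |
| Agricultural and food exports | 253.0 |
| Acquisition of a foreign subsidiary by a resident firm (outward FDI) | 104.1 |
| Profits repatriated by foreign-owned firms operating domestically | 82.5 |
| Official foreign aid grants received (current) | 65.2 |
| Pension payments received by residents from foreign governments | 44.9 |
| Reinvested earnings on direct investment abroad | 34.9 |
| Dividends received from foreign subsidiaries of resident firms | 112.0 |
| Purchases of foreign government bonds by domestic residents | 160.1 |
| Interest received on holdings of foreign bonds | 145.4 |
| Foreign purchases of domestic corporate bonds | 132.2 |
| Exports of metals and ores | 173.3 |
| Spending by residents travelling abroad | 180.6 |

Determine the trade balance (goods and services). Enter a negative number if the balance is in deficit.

299.2

Goods: 253.0 + 173.3 = 426.3
Services: -180.6 + 104.5 - 51.0 = -127.1
Trade balance = 426.3 + (-127.1) = 299.2
(Excluded from the trade balance — secondary income: official development assistance provided to other countries 61.3, official foreign aid grants received (current) 65.2, pension payments received by residents from foreign governments 44.9; primary income: compensation earned by residents employed abroad 33.1, profits repatriated by foreign-owned firms operating domestically 82.5, reinvested earnings on direct investment abroad 34.9, dividends received from foreign subsidiaries of resident firms 112.0, interest received on holdings of foreign bonds 145.4; financial account: foreign purchases of equities on the domestic stock exchange 161.5, borrowing by resident firms from foreign banks 67.0, acquisition of a foreign subsidiary by a resident firm (outward FDI) 104.1, purchases of foreign government bonds by domestic residents 160.1, foreign purchases of domestic corporate bonds 132.2.)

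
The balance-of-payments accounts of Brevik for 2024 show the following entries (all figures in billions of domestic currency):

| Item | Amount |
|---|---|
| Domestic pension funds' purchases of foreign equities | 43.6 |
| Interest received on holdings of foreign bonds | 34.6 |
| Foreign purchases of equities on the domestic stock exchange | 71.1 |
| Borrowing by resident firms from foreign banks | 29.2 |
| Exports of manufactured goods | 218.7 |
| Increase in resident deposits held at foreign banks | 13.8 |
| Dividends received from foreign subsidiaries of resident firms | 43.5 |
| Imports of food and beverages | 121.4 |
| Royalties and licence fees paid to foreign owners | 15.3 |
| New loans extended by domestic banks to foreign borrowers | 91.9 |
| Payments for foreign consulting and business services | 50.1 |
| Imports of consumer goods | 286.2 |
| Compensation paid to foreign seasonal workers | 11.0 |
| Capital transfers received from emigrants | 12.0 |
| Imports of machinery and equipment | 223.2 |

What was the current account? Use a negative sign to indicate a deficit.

-410.4

Goods: 218.7 - 223.2 - 121.4 - 286.2 = -412.1
Services: -15.3 - 50.1 = -65.4
Primary income: 34.6 + 43.5 - 11.0 = 67.1
Current account = (-412.1) + (-65.4) + 67.1 = -410.4
(Excluded from the current account — financial account: domestic pension funds' purchases of foreign equities 43.6, foreign purchases of equities on the domestic stock exchange 71.1, borrowing by resident firms from foreign banks 29.2, increase in resident deposits held at foreign banks 13.8, new loans extended by domestic banks to foreign borrowers 91.9; capital account: capital transfers received from emigrants 12.0.)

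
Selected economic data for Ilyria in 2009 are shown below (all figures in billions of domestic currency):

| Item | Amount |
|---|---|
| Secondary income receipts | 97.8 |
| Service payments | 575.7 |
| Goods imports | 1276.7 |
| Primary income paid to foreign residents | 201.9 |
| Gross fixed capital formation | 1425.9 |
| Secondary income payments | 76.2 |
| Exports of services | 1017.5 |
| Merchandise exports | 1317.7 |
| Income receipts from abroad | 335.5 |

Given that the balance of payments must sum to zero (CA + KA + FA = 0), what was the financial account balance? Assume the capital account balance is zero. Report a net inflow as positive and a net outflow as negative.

Goods balance = 1317.7 - 1276.7 = 41.0
Services balance = 1017.5 - 575.7 = 441.8
Trade balance (goods + services) = 41.0 + 441.8 = 482.8
Net primary income = 335.5 - 201.9 = 133.6
Net secondary income = 97.8 - 76.2 = 21.6
Current account = 482.8 + 133.6 + 21.6 = 638.0
Financial account = -(638.0) = -638.0

-638.0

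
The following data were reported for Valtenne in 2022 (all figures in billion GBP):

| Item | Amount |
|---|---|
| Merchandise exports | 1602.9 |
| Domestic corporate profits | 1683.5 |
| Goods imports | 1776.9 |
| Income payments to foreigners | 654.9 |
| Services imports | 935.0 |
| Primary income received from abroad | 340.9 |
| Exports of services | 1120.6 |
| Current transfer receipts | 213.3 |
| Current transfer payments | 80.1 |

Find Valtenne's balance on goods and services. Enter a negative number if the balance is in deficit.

11.6

Goods balance = 1602.9 - 1776.9 = -174.0
Services balance = 1120.6 - 935.0 = 185.6
Trade balance (goods + services) = -174.0 + 185.6 = 11.6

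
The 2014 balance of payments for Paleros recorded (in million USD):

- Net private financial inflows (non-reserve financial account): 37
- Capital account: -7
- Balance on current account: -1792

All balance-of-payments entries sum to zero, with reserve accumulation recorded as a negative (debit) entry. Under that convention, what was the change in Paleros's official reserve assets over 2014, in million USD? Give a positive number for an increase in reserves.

-1762

Official reserve transactions balance = -((-1792) + (-7) + 37) = 1762
An accumulation of reserves is recorded as a debit (negative entry), so the change in the stock of reserves is the negative of that balance.
Change in official reserves = -(1762) = -1762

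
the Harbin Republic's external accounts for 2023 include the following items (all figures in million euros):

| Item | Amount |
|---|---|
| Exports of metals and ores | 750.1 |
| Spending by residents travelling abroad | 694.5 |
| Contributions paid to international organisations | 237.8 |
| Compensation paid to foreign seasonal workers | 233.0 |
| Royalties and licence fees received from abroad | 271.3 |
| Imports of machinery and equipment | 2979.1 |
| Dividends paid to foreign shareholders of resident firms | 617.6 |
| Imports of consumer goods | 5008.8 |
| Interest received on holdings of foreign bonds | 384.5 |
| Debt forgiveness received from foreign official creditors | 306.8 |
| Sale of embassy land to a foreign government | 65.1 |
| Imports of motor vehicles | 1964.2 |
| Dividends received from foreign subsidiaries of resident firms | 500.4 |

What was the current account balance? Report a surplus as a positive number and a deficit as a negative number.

-9828.7

Goods: -1964.2 - 2979.1 - 5008.8 + 750.1 = -9202.0
Services: 271.3 - 694.5 = -423.2
Primary income: 500.4 - 233.0 + 384.5 - 617.6 = 34.3
Secondary income: -237.8
Current account = (-9202.0) + (-423.2) + 34.3 + (-237.8) = -9828.7
(Excluded from the current account — capital account: debt forgiveness received from foreign official creditors 306.8, sale of embassy land to a foreign government 65.1.)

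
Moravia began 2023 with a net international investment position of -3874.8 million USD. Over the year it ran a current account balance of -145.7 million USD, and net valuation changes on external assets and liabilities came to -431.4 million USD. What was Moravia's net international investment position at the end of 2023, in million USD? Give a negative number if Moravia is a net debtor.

-4451.9

Change in NIIP = current account + net valuation change = -145.7 + (-431.4) = -577.1
End-of-year NIIP = -3874.8 + (-577.1) = -4451.9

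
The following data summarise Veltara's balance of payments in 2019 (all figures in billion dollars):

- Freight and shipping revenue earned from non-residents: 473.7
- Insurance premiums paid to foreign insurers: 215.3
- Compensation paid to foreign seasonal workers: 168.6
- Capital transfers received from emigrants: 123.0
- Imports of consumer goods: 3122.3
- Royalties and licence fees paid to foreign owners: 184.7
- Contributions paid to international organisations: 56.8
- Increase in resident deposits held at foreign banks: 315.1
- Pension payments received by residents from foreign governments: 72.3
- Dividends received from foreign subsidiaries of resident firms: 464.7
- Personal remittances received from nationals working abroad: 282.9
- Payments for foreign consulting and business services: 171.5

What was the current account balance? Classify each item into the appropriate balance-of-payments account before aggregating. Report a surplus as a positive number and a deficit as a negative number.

Goods: -3122.3
Services: -215.3 + 473.7 - 184.7 - 171.5 = -97.8
Primary income: 464.7 - 168.6 = 296.1
Secondary income: 72.3 + 282.9 - 56.8 = 298.4
Current account = (-3122.3) + (-97.8) + 296.1 + 298.4 = -2625.6
(Excluded from the current account — capital account: capital transfers received from emigrants 123.0; financial account: increase in resident deposits held at foreign banks 315.1.)

-2625.6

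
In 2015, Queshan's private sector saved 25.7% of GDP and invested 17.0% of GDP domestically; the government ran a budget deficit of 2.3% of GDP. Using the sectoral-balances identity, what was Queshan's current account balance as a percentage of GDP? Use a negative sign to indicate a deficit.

6.4

By the sectoral-balances identity, CA = (S_private - I) + (T - G).
Private balance = 25.7 - 17.0 = 8.7
Government balance (T - G) = -2.3
CA = 8.7 + (-2.3) = 6.4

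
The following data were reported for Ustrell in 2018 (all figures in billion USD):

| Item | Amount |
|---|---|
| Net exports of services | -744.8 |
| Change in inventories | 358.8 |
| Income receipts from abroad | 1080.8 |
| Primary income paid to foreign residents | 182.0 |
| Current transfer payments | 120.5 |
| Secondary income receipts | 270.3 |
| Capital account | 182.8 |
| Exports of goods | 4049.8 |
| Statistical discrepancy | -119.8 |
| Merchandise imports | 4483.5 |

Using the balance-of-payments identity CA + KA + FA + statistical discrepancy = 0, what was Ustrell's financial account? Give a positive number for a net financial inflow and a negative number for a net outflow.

66.9

Goods balance = 4049.8 - 4483.5 = -433.7
Services balance = -744.8
Trade balance (goods + services) = -433.7 + (-744.8) = -1178.5
Net primary income = 1080.8 - 182.0 = 898.8
Net secondary income = 270.3 - 120.5 = 149.8
Current account = -1178.5 + 898.8 + 149.8 = -129.9
Financial account = -(-129.9 + 182.8 + (-119.8)) = 66.9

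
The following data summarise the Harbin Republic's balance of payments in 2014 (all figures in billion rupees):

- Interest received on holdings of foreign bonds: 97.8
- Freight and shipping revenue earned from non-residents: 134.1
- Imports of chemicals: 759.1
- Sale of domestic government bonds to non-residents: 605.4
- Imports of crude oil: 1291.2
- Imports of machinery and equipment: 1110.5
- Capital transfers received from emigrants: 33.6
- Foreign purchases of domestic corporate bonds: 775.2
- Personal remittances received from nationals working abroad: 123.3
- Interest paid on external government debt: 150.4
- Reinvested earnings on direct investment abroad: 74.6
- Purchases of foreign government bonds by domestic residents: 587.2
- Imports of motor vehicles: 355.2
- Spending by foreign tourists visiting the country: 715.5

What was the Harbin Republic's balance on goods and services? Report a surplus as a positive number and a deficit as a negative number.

Goods: -1110.5 - 759.1 - 355.2 - 1291.2 = -3516.0
Services: 715.5 + 134.1 = 849.6
Trade balance = -3516.0 + 849.6 = -2666.4
(Excluded from the trade balance — primary income: interest received on holdings of foreign bonds 97.8, interest paid on external government debt 150.4, reinvested earnings on direct investment abroad 74.6; financial account: sale of domestic government bonds to non-residents 605.4, foreign purchases of domestic corporate bonds 775.2, purchases of foreign government bonds by domestic residents 587.2; capital account: capital transfers received from emigrants 33.6; secondary income: personal remittances received from nationals working abroad 123.3.)

-2666.4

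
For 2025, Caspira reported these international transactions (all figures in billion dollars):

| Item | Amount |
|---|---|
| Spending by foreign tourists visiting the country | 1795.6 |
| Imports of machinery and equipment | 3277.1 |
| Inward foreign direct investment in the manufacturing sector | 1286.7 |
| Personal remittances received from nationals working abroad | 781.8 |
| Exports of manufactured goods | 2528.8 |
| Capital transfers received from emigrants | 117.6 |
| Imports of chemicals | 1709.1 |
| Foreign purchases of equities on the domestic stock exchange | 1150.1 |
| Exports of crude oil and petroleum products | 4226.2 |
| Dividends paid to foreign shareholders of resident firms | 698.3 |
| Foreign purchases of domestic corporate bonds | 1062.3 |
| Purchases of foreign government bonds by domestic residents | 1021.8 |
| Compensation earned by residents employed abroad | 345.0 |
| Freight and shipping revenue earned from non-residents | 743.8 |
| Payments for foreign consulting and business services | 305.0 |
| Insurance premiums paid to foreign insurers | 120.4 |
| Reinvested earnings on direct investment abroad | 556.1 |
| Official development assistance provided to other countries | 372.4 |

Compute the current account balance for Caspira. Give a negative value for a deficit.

4495.0

Goods: 4226.2 - 1709.1 - 3277.1 + 2528.8 = 1768.8
Services: 1795.6 + 743.8 - 120.4 - 305.0 = 2114.0
Primary income: 556.1 + 345.0 - 698.3 = 202.8
Secondary income: 781.8 - 372.4 = 409.4
Current account = 1768.8 + 2114.0 + 202.8 + 409.4 = 4495.0
(Excluded from the current account — financial account: inward foreign direct investment in the manufacturing sector 1286.7, foreign purchases of equities on the domestic stock exchange 1150.1, foreign purchases of domestic corporate bonds 1062.3, purchases of foreign government bonds by domestic residents 1021.8; capital account: capital transfers received from emigrants 117.6.)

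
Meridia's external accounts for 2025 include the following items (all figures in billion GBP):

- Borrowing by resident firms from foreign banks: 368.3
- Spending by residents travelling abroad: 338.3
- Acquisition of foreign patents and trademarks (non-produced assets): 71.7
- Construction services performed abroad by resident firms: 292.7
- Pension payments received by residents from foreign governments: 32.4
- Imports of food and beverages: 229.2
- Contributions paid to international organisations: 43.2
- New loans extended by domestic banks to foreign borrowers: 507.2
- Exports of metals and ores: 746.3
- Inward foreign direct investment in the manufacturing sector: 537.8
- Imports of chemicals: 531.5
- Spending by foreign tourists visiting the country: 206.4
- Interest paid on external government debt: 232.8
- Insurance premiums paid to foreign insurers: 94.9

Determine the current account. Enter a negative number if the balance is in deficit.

Goods: -531.5 + 746.3 - 229.2 = -14.4
Services: -338.3 + 206.4 + 292.7 - 94.9 = 65.9
Primary income: -232.8
Secondary income: 32.4 - 43.2 = -10.8
Current account = (-14.4) + 65.9 + (-232.8) + (-10.8) = -192.1
(Excluded from the current account — financial account: borrowing by resident firms from foreign banks 368.3, new loans extended by domestic banks to foreign borrowers 507.2, inward foreign direct investment in the manufacturing sector 537.8; capital account: acquisition of foreign patents and trademarks (non-produced assets) 71.7.)

-192.1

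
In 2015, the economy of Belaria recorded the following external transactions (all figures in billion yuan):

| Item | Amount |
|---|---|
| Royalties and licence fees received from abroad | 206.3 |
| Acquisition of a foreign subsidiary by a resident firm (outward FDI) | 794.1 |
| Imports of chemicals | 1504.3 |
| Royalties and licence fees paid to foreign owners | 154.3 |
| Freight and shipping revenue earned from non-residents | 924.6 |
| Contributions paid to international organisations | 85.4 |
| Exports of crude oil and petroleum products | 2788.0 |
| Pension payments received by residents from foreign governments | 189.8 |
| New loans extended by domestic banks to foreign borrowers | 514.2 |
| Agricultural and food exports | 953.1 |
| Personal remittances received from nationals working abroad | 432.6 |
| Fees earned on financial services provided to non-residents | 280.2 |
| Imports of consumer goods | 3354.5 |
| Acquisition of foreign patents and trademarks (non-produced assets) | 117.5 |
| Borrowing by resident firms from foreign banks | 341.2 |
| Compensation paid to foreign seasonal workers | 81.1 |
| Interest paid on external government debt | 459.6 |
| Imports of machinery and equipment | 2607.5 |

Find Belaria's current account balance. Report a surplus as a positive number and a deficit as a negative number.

Goods: -3354.5 - 1504.3 - 2607.5 + 2788.0 + 953.1 = -3725.2
Services: -154.3 + 924.6 + 280.2 + 206.3 = 1256.8
Primary income: -81.1 - 459.6 = -540.7
Secondary income: -85.4 + 189.8 + 432.6 = 537.0
Current account = (-3725.2) + 1256.8 + (-540.7) + 537.0 = -2472.1
(Excluded from the current account — financial account: acquisition of a foreign subsidiary by a resident firm (outward FDI) 794.1, new loans extended by domestic banks to foreign borrowers 514.2, borrowing by resident firms from foreign banks 341.2; capital account: acquisition of foreign patents and trademarks (non-produced assets) 117.5.)

-2472.1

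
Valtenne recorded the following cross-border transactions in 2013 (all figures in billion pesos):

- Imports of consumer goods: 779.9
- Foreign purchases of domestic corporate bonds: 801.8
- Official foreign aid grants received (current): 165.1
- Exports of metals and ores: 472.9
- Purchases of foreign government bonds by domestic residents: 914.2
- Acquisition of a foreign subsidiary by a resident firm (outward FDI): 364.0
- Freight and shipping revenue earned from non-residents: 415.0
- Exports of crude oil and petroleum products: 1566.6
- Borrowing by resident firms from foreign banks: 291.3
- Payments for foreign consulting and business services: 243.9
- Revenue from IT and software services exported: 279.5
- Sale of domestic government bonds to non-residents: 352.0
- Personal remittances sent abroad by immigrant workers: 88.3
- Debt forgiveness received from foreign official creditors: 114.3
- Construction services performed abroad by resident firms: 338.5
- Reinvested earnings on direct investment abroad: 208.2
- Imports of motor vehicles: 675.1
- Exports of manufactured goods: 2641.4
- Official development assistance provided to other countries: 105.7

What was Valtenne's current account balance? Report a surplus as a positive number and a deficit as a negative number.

Goods: 1566.6 + 472.9 - 675.1 + 2641.4 - 779.9 = 3225.9
Services: -243.9 + 279.5 + 338.5 + 415.0 = 789.1
Primary income: 208.2
Secondary income: -88.3 + 165.1 - 105.7 = -28.9
Current account = 3225.9 + 789.1 + 208.2 + (-28.9) = 4194.3
(Excluded from the current account — financial account: foreign purchases of domestic corporate bonds 801.8, purchases of foreign government bonds by domestic residents 914.2, acquisition of a foreign subsidiary by a resident firm (outward FDI) 364.0, borrowing by resident firms from foreign banks 291.3, sale of domestic government bonds to non-residents 352.0; capital account: debt forgiveness received from foreign official creditors 114.3.)

4194.3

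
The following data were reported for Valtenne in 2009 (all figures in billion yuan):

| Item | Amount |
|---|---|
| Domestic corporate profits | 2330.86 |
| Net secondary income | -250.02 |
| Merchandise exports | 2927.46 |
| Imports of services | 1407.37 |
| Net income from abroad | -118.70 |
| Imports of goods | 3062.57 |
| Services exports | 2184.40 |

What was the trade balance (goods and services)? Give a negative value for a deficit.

Goods balance = 2927.46 - 3062.57 = -135.11
Services balance = 2184.40 - 1407.37 = 777.03
Trade balance (goods + services) = -135.11 + 777.03 = 641.92

641.92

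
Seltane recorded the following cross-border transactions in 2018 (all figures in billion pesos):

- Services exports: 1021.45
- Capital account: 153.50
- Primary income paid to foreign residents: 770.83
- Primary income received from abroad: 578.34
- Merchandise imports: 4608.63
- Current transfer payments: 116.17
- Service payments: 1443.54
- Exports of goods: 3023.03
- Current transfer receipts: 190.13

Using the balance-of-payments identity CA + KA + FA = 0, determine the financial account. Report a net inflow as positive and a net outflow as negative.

1972.72

Goods balance = 3023.03 - 4608.63 = -1585.60
Services balance = 1021.45 - 1443.54 = -422.09
Trade balance (goods + services) = -1585.60 + (-422.09) = -2007.69
Net primary income = 578.34 - 770.83 = -192.49
Net secondary income = 190.13 - 116.17 = 73.96
Current account = -2007.69 + (-192.49) + 73.96 = -2126.22
Financial account = -(-2126.22 + 153.50) = 1972.72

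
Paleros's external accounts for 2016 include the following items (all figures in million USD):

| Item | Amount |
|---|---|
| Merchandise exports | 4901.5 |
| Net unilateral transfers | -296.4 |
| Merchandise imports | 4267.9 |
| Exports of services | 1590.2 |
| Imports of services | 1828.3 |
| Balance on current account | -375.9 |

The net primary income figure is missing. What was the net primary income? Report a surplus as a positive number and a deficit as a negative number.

-475.0

Current account = goods balance + services balance + net primary income + net secondary income
Sum of the known components = 99.1
Net primary income = CA - (known components) = -375.9 - 99.1 = -475.0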